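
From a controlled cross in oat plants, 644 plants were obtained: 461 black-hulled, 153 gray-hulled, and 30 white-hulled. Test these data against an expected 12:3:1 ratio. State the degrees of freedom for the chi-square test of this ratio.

A goodness-of-fit test with 3 phenotype classes has df = 3 − 1 = 2.

2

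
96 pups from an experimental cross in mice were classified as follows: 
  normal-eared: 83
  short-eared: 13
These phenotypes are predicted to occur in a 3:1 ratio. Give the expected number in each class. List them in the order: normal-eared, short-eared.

Expected counts for N = 96 under a 3:1 ratio (total parts = 4):
  normal-eared: 96 × 3/4 = 72
  short-eared: 96 × 1/4 = 24

72, 24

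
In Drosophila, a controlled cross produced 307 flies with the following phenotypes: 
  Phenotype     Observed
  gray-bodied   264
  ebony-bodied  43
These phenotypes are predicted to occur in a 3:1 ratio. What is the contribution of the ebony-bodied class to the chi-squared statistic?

14.841

Total ratio parts = 4. Expected numbers out of 307:
  gray-bodied: 307 × 3/4 = 230.25
  ebony-bodied: 307 × 1/4 = 76.75
Contribution of ebony-bodied: (43 − 76.75)² / 76.75 = 14.8412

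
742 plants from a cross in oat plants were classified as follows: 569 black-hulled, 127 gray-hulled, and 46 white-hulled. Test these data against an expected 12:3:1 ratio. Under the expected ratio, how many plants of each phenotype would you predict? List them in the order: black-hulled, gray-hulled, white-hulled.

556.5, 139.125, 46.375

Total ratio parts = 16. Expected numbers out of 742:
  black-hulled: 742 × 12/16 = 556.5
  gray-hulled: 742 × 3/16 = 139.125
  white-hulled: 742 × 1/16 = 46.375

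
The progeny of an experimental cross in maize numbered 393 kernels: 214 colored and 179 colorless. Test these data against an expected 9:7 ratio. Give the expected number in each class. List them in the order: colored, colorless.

The 9:7 ratio has 16 parts, so with N = 393 the expected counts are:
  colored: 393 × 9/16 = 221.0625
  colorless: 393 × 7/16 = 171.9375

221.0625, 171.9375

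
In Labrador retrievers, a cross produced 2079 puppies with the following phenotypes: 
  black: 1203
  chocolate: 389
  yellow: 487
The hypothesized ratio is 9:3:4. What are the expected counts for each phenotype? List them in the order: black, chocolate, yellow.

Under the 9:3:4 hypothesis (Σ ratio = 16, N = 2079):
  black: 2079 × 9/16 = 1169.4375
  chocolate: 2079 × 3/16 = 389.8125
  yellow: 2079 × 4/16 = 519.75

1169.4375, 389.8125, 519.75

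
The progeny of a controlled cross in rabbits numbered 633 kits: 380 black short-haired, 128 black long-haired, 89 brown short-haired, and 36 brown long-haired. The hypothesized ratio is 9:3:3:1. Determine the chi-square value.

Total ratio parts = 16. Expected numbers out of 633:
  black short-haired: 633 × 9/16 = 356.0625
  black long-haired: 633 × 3/16 = 118.6875
  brown short-haired: 633 × 3/16 = 118.6875
  brown long-haired: 633 × 1/16 = 39.5625
χ² = Σ (O − E)² / E
  black short-haired: (380 − 356.0625)² / 356.0625 = 1.6093
  black long-haired: (128 − 118.6875)² / 118.6875 = 0.7307
  brown short-haired: (89 − 118.6875)² / 118.6875 = 7.4258
  brown long-haired: (36 − 39.5625)² / 39.5625 = 0.3208
χ² = 1.6093 + 0.7307 + 7.4258 + 0.3208 = 10.0866 ≈ 10.087

10.087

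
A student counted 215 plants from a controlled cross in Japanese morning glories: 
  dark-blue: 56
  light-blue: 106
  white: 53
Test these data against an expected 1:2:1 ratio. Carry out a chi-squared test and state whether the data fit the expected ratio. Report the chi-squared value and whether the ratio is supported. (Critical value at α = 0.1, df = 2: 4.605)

Total ratio parts = 4. Expected numbers out of 215:
  dark-blue: 215 × 1/4 = 53.75
  light-blue: 215 × 2/4 = 107.5
  white: 215 × 1/4 = 53.75
χ² = Σ (O − E)² / E
  dark-blue: (56 − 53.75)² / 53.75 = 0.0942
  light-blue: (106 − 107.5)² / 107.5 = 0.0209
  white: (53 − 53.75)² / 53.75 = 0.0105
χ² = 0.0942 + 0.0209 + 0.0105 = 0.1256 ≈ 0.126
Degrees of freedom = 3 − 1 = 2; critical value at α = 0.1 is 4.605.
Since 0.126 < 4.605, we fail to reject the null hypothesis — the data are consistent with the 1:2:1 ratio.

0.126; consistent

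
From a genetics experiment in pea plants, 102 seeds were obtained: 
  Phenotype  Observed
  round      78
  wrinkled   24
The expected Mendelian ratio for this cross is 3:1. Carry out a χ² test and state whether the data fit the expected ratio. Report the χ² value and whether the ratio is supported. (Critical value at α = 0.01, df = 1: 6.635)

0.118; consistent

Under the 3:1 hypothesis (Σ ratio = 4, N = 102):
  round: 102 × 3/4 = 76.5
  wrinkled: 102 × 1/4 = 25.5
χ² = Σ (O − E)² / E
  round: (78 − 76.5)² / 76.5 = 0.0294
  wrinkled: (24 − 25.5)² / 25.5 = 0.0882
χ² = 0.0294 + 0.0882 = 0.1176 ≈ 0.118
Degrees of freedom = 2 − 1 = 1; critical value at α = 0.01 is 6.635.
Since 0.118 < 6.635, we fail to reject the null hypothesis — the data are consistent with the 3:1 ratio.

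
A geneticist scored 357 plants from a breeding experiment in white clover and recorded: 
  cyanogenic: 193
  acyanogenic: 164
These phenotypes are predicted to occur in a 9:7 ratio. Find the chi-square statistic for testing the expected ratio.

The 9:7 ratio has 16 parts, so with N = 357 the expected counts are:
  cyanogenic: 357 × 9/16 = 200.8125
  acyanogenic: 357 × 7/16 = 156.1875
χ² = Σ (O − E)² / E
  cyanogenic: (193 − 200.8125)² / 200.8125 = 0.3039
  acyanogenic: (164 − 156.1875)² / 156.1875 = 0.3908
χ² = 0.3039 + 0.3908 = 0.6947 ≈ 0.695

0.695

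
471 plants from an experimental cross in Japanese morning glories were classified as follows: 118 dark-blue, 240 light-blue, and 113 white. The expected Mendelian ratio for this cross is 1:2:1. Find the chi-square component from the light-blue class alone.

0.086

Expected counts for N = 471 under a 1:2:1 ratio (total parts = 4):
  dark-blue: 471 × 1/4 = 117.75
  light-blue: 471 × 2/4 = 235.5
  white: 471 × 1/4 = 117.75
Contribution of light-blue: (240 − 235.5)² / 235.5 = 0.0860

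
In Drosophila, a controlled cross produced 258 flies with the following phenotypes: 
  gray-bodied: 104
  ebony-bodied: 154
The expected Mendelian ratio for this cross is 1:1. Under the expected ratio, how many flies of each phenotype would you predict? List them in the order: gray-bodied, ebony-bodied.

129, 129

Total ratio parts = 2. Expected numbers out of 258:
  gray-bodied: 258 × 1/2 = 129
  ebony-bodied: 258 × 1/2 = 129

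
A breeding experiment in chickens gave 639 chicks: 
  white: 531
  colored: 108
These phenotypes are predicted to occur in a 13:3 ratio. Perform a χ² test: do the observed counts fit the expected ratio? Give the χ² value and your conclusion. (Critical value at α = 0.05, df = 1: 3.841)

Under the 13:3 hypothesis (Σ ratio = 16, N = 639):
  white: 639 × 13/16 = 519.1875
  colored: 639 × 3/16 = 119.8125
χ² = Σ (O − E)² / E
  white: (531 − 519.1875)² / 519.1875 = 0.2688
  colored: (108 − 119.8125)² / 119.8125 = 1.1646
χ² = 0.2688 + 1.1646 = 1.4334 ≈ 1.433
Degrees of freedom = 2 − 1 = 1; critical value at α = 0.05 is 3.841.
Since 1.433 < 3.841, we fail to reject the null hypothesis — the data are consistent with the 13:3 ratio.

1.433; consistent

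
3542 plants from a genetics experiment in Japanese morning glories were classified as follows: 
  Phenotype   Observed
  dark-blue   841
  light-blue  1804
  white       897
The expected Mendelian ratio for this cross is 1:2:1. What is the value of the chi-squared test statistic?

Under the 1:2:1 hypothesis (Σ ratio = 4, N = 3542):
  dark-blue: 3542 × 1/4 = 885.5
  light-blue: 3542 × 2/4 = 1771
  white: 3542 × 1/4 = 885.5
χ² = Σ (O − E)² / E
  dark-blue: (841 − 885.5)² / 885.5 = 2.2363
  light-blue: (1804 − 1771)² / 1771 = 0.6149
  white: (897 − 885.5)² / 885.5 = 0.1494
χ² = 2.2363 + 0.6149 + 0.1494 = 3.0006 ≈ 3.001

3.001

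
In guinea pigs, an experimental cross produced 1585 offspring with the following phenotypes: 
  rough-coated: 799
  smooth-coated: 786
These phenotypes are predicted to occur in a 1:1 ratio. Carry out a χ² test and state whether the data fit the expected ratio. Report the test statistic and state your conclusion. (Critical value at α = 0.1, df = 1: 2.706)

0.107; consistent

Expected counts for N = 1585 under a 1:1 ratio (total parts = 2):
  rough-coated: 1585 × 1/2 = 792.5
  smooth-coated: 1585 × 1/2 = 792.5
χ² = Σ (O − E)² / E
  rough-coated: (799 − 792.5)² / 792.5 = 0.0533
  smooth-coated: (786 − 792.5)² / 792.5 = 0.0533
χ² = 0.0533 + 0.0533 = 0.1066 ≈ 0.107
Degrees of freedom = 2 − 1 = 1; critical value at α = 0.1 is 2.706.
Since 0.107 < 2.706, we fail to reject the null hypothesis — the data are consistent with the 1:1 ratio.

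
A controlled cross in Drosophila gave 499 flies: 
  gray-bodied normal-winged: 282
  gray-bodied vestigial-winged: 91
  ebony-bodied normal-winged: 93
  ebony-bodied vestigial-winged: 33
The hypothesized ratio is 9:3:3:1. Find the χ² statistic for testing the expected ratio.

Total ratio parts = 16. Expected numbers out of 499:
  gray-bodied normal-winged: 499 × 9/16 = 280.6875
  gray-bodied vestigial-winged: 499 × 3/16 = 93.5625
  ebony-bodied normal-winged: 499 × 3/16 = 93.5625
  ebony-bodied vestigial-winged: 499 × 1/16 = 31.1875
χ² = Σ (O − E)² / E
  gray-bodied normal-winged: (282 − 280.6875)² / 280.6875 = 0.0061
  gray-bodied vestigial-winged: (91 − 93.5625)² / 93.5625 = 0.0702
  ebony-bodied normal-winged: (93 − 93.5625)² / 93.5625 = 0.0034
  ebony-bodied vestigial-winged: (33 − 31.1875)² / 31.1875 = 0.1053
χ² = 0.0061 + 0.0702 + 0.0034 + 0.1053 = 0.185

0.185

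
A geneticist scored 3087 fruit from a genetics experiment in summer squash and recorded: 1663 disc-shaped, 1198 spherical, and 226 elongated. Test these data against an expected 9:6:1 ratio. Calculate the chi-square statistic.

The 9:6:1 ratio has 16 parts, so with N = 3087 the expected counts are:
  disc-shaped: 3087 × 9/16 = 1736.4375
  spherical: 3087 × 6/16 = 1157.625
  elongated: 3087 × 1/16 = 192.9375
χ² = Σ (O − E)² / E
  disc-shaped: (1663 − 1736.4375)² / 1736.4375 = 3.1058
  spherical: (1198 − 1157.625)² / 1157.625 = 1.4082
  elongated: (226 − 192.9375)² / 192.9375 = 5.6657
χ² = 3.1058 + 1.4082 + 5.6657 = 10.1797 ≈ 10.180

10.180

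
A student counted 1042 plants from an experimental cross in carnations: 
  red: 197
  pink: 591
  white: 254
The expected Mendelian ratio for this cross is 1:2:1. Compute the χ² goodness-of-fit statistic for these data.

25.046

Expected counts for N = 1042 under a 1:2:1 ratio (total parts = 4):
  red: 1042 × 1/4 = 260.5
  pink: 1042 × 2/4 = 521
  white: 1042 × 1/4 = 260.5
χ² = Σ (O − E)² / E
  red: (197 − 260.5)² / 260.5 = 15.4789
  pink: (591 − 521)² / 521 = 9.4050
  white: (254 − 260.5)² / 260.5 = 0.1622
χ² = 15.4789 + 9.4050 + 0.1622 = 25.0461 ≈ 25.046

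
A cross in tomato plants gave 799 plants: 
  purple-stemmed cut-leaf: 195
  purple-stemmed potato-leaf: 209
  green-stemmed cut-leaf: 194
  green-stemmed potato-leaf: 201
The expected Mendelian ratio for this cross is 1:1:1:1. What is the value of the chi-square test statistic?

Expected counts for N = 799 under a 1:1:1:1 ratio (total parts = 4):
  purple-stemmed cut-leaf: 799 × 1/4 = 199.75
  purple-stemmed potato-leaf: 799 × 1/4 = 199.75
  green-stemmed cut-leaf: 799 × 1/4 = 199.75
  green-stemmed potato-leaf: 799 × 1/4 = 199.75
χ² = Σ (O − E)² / E
  purple-stemmed cut-leaf: (195 − 199.75)² / 199.75 = 0.1130
  purple-stemmed potato-leaf: (209 − 199.75)² / 199.75 = 0.4283
  green-stemmed cut-leaf: (194 − 199.75)² / 199.75 = 0.1655
  green-stemmed potato-leaf: (201 − 199.75)² / 199.75 = 0.0078
χ² = 0.1130 + 0.4283 + 0.1655 + 0.0078 = 0.7146 ≈ 0.715

0.715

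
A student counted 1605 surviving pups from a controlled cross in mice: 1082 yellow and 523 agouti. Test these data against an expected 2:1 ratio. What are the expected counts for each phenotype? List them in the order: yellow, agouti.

Total ratio parts = 3. Expected numbers out of 1605:
  yellow: 1605 × 2/3 = 1070
  agouti: 1605 × 1/3 = 535

1070, 535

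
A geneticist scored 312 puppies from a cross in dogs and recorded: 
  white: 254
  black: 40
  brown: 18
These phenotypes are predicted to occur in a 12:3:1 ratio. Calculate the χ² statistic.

The 12:3:1 ratio has 16 parts, so with N = 312 the expected counts are:
  white: 312 × 12/16 = 234
  black: 312 × 3/16 = 58.5
  brown: 312 × 1/16 = 19.5
χ² = Σ (O − E)² / E
  white: (254 − 234)² / 234 = 1.7094
  black: (40 − 58.5)² / 58.5 = 5.8504
  brown: (18 − 19.5)² / 19.5 = 0.1154
χ² = 1.7094 + 5.8504 + 0.1154 = 7.6752 ≈ 7.675

7.675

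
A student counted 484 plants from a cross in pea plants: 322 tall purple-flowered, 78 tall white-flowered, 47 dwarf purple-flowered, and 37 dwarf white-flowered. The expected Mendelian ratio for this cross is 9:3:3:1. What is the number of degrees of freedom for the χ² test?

A goodness-of-fit test with 4 phenotype classes has df = 4 − 1 = 3.

3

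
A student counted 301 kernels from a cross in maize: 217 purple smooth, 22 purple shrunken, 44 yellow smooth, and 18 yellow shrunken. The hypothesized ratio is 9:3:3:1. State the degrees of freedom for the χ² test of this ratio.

A goodness-of-fit test with 4 phenotype classes has df = 4 − 1 = 3.

3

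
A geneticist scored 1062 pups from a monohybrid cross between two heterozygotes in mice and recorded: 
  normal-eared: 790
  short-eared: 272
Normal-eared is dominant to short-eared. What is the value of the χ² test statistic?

For a monohybrid cross between heterozygotes with complete dominance, the expected phenotypic ratio is 3:1.
Under the 3:1 hypothesis (Σ ratio = 4, N = 1062):
  normal-eared: 1062 × 3/4 = 796.5
  short-eared: 1062 × 1/4 = 265.5
χ² = Σ (O − E)² / E
  normal-eared: (790 − 796.5)² / 796.5 = 0.0530
  short-eared: (272 − 265.5)² / 265.5 = 0.1591
χ² = 0.0530 + 0.1591 = 0.2121 ≈ 0.212

0.212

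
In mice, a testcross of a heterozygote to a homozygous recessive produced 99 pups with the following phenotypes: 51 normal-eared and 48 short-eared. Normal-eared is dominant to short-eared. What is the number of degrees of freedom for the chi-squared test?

A testcross of a heterozygote (Aa × aa) gives a 1:1 phenotypic ratio.
A goodness-of-fit test with 2 phenotype classes has df = 2 − 1 = 1.

1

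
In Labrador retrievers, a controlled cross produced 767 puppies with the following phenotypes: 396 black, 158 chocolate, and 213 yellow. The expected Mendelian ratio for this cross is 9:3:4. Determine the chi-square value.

6.665

Total ratio parts = 16. Expected numbers out of 767:
  black: 767 × 9/16 = 431.4375
  chocolate: 767 × 3/16 = 143.8125
  yellow: 767 × 4/16 = 191.75
χ² = Σ (O − E)² / E
  black: (396 − 431.4375)² / 431.4375 = 2.9108
  chocolate: (158 − 143.8125)² / 143.8125 = 1.3996
  yellow: (213 − 191.75)² / 191.75 = 2.3550
χ² = 2.9108 + 1.3996 + 2.3550 = 6.6654 ≈ 6.665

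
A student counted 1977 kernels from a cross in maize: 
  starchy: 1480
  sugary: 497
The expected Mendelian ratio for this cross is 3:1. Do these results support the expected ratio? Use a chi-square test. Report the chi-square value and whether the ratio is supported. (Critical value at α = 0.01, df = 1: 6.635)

0.020; consistent

Total ratio parts = 4. Expected numbers out of 1977:
  starchy: 1977 × 3/4 = 1482.75
  sugary: 1977 × 1/4 = 494.25
χ² = Σ (O − E)² / E
  starchy: (1480 − 1482.75)² / 1482.75 = 0.0051
  sugary: (497 − 494.25)² / 494.25 = 0.0153
χ² = 0.0051 + 0.0153 = 0.0204 ≈ 0.020
Degrees of freedom = 2 − 1 = 1; critical value at α = 0.01 is 6.635.
Since 0.020 < 6.635, we fail to reject the null hypothesis — the data are consistent with the 3:1 ratio.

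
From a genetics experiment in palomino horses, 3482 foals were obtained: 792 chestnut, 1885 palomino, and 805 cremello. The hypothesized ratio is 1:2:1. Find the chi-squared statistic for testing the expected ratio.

The 1:2:1 ratio has 4 parts, so with N = 3482 the expected counts are:
  chestnut: 3482 × 1/4 = 870.5
  palomino: 3482 × 2/4 = 1741
  cremello: 3482 × 1/4 = 870.5
χ² = Σ (O − E)² / E
  chestnut: (792 − 870.5)² / 870.5 = 7.0790
  palomino: (1885 − 1741)² / 1741 = 11.9104
  cremello: (805 − 870.5)² / 870.5 = 4.9285
χ² = 7.0790 + 11.9104 + 4.9285 = 23.9179 ≈ 23.918

23.918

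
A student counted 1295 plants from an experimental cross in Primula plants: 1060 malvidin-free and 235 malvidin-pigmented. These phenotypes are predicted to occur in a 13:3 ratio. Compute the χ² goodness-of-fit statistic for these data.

Total ratio parts = 16. Expected numbers out of 1295:
  malvidin-free: 1295 × 13/16 = 1052.1875
  malvidin-pigmented: 1295 × 3/16 = 242.8125
χ² = Σ (O − E)² / E
  malvidin-free: (1060 − 1052.1875)² / 1052.1875 = 0.0580
  malvidin-pigmented: (235 − 242.8125)² / 242.8125 = 0.2514
χ² = 0.0580 + 0.2514 = 0.3094 ≈ 0.309

0.309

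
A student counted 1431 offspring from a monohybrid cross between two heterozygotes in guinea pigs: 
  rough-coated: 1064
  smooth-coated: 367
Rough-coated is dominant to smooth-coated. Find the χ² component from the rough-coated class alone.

For a monohybrid cross between heterozygotes with complete dominance, the expected phenotypic ratio is 3:1.
Expected counts for N = 1431 under a 3:1 ratio (total parts = 4):
  rough-coated: 1431 × 3/4 = 1073.25
  smooth-coated: 1431 × 1/4 = 357.75
Contribution of rough-coated: (1064 − 1073.25)² / 1073.25 = 0.0797

0.080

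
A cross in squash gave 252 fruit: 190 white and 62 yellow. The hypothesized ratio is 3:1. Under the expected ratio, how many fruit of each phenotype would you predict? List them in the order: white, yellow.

189, 63

Total ratio parts = 4. Expected numbers out of 252:
  white: 252 × 3/4 = 189
  yellow: 252 × 1/4 = 63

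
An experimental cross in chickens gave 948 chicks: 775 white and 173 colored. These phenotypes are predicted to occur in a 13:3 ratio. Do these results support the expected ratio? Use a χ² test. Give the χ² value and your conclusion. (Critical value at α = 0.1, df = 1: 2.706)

0.156; consistent

The 13:3 ratio has 16 parts, so with N = 948 the expected counts are:
  white: 948 × 13/16 = 770.25
  colored: 948 × 3/16 = 177.75
χ² = Σ (O − E)² / E
  white: (775 − 770.25)² / 770.25 = 0.0293
  colored: (173 − 177.75)² / 177.75 = 0.1269
χ² = 0.0293 + 0.1269 = 0.1562 ≈ 0.156
Degrees of freedom = 2 − 1 = 1; critical value at α = 0.1 is 2.706.
Since 0.156 < 2.706, we fail to reject the null hypothesis — the data are consistent with the 13:3 ratio.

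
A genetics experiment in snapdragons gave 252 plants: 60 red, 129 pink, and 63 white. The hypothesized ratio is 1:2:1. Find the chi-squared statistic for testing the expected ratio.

Under the 1:2:1 hypothesis (Σ ratio = 4, N = 252):
  red: 252 × 1/4 = 63
  pink: 252 × 2/4 = 126
  white: 252 × 1/4 = 63
χ² = Σ (O − E)² / E
  red: (60 − 63)² / 63 = 0.1429
  pink: (129 − 126)² / 126 = 0.0714
  white: (63 − 63)² / 63 = 0.0000
χ² = 0.1429 + 0.0714 + 0.0000 = 0.2143 ≈ 0.214

0.214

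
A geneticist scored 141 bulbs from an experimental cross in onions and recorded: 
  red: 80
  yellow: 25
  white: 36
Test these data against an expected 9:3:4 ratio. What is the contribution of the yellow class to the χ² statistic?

Under the 9:3:4 hypothesis (Σ ratio = 16, N = 141):
  red: 141 × 9/16 = 79.3125
  yellow: 141 × 3/16 = 26.4375
  white: 141 × 4/16 = 35.25
Contribution of yellow: (25 − 26.4375)² / 26.4375 = 0.0782

0.078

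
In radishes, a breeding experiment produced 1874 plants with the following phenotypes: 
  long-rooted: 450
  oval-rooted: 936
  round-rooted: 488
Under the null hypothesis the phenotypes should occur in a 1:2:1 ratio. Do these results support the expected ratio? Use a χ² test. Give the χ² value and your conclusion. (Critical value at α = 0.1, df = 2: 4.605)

1.543; consistent

Under the 1:2:1 hypothesis (Σ ratio = 4, N = 1874):
  long-rooted: 1874 × 1/4 = 468.5
  oval-rooted: 1874 × 2/4 = 937
  round-rooted: 1874 × 1/4 = 468.5
χ² = Σ (O − E)² / E
  long-rooted: (450 − 468.5)² / 468.5 = 0.7305
  oval-rooted: (936 − 937)² / 937 = 0.0011
  round-rooted: (488 − 468.5)² / 468.5 = 0.8116
χ² = 0.7305 + 0.0011 + 0.8116 = 1.5432 ≈ 1.543
Degrees of freedom = 3 − 1 = 2; critical value at α = 0.1 is 4.605.
Since 1.543 < 4.605, we fail to reject the null hypothesis — the data are consistent with the 1:2:1 ratio.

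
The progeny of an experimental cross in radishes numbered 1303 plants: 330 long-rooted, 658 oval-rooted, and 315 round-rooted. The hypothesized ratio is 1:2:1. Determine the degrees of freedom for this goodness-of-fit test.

2

A goodness-of-fit test with 3 phenotype classes has df = 3 − 1 = 2.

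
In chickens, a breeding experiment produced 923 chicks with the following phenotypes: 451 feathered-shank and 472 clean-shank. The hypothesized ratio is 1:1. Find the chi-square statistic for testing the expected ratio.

0.478

Total ratio parts = 2. Expected numbers out of 923:
  feathered-shank: 923 × 1/2 = 461.5
  clean-shank: 923 × 1/2 = 461.5
χ² = Σ (O − E)² / E
  feathered-shank: (451 − 461.5)² / 461.5 = 0.2389
  clean-shank: (472 − 461.5)² / 461.5 = 0.2389
χ² = 0.2389 + 0.2389 = 0.4778 ≈ 0.478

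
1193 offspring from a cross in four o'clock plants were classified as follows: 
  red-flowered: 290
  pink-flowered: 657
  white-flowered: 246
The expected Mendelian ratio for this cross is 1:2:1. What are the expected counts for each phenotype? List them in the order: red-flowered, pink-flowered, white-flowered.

Expected counts for N = 1193 under a 1:2:1 ratio (total parts = 4):
  red-flowered: 1193 × 1/4 = 298.25
  pink-flowered: 1193 × 2/4 = 596.5
  white-flowered: 1193 × 1/4 = 298.25

298.25, 596.5, 298.25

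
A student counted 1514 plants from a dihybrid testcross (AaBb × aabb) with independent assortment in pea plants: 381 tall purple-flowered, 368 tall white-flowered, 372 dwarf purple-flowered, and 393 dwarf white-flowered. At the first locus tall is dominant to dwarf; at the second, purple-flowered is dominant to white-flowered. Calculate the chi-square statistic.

A dihybrid testcross with independent assortment gives a 1:1:1:1 ratio.
The 1:1:1:1 ratio has 4 parts, so with N = 1514 the expected counts are:
  tall purple-flowered: 1514 × 1/4 = 378.5
  tall white-flowered: 1514 × 1/4 = 378.5
  dwarf purple-flowered: 1514 × 1/4 = 378.5
  dwarf white-flowered: 1514 × 1/4 = 378.5
χ² = Σ (O − E)² / E
  tall purple-flowered: (381 − 378.5)² / 378.5 = 0.0165
  tall white-flowered: (368 − 378.5)² / 378.5 = 0.2913
  dwarf purple-flowered: (372 − 378.5)² / 378.5 = 0.1116
  dwarf white-flowered: (393 − 378.5)² / 378.5 = 0.5555
χ² = 0.0165 + 0.2913 + 0.1116 + 0.5555 = 0.9749 ≈ 0.975

0.975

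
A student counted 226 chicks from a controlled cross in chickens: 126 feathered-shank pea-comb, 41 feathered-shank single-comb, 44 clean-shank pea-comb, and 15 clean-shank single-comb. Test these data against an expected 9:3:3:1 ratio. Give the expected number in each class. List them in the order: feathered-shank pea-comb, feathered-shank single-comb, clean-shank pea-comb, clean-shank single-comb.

127.125, 42.375, 42.375, 14.125

Expected counts for N = 226 under a 9:3:3:1 ratio (total parts = 16):
  feathered-shank pea-comb: 226 × 9/16 = 127.125
  feathered-shank single-comb: 226 × 3/16 = 42.375
  clean-shank pea-comb: 226 × 3/16 = 42.375
  clean-shank single-comb: 226 × 1/16 = 14.125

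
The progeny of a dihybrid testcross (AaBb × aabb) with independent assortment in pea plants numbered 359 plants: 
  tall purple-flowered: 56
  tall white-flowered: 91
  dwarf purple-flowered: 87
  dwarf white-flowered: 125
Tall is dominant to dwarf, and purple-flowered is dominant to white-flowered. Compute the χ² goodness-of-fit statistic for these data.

A dihybrid testcross with independent assortment gives a 1:1:1:1 ratio.
Under the 1:1:1:1 hypothesis (Σ ratio = 4, N = 359):
  tall purple-flowered: 359 × 1/4 = 89.75
  tall white-flowered: 359 × 1/4 = 89.75
  dwarf purple-flowered: 359 × 1/4 = 89.75
  dwarf white-flowered: 359 × 1/4 = 89.75
χ² = Σ (O − E)² / E
  tall purple-flowered: (56 − 89.75)² / 89.75 = 12.6915
  tall white-flowered: (91 − 89.75)² / 89.75 = 0.0174
  dwarf purple-flowered: (87 − 89.75)² / 89.75 = 0.0843
  dwarf white-flowered: (125 − 89.75)² / 89.75 = 13.8447
χ² = 12.6915 + 0.0174 + 0.0843 + 13.8447 = 26.6379 ≈ 26.638

26.638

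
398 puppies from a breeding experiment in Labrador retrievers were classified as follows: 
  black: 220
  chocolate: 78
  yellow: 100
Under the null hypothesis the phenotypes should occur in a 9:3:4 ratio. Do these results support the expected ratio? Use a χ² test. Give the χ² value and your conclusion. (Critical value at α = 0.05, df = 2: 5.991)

The 9:3:4 ratio has 16 parts, so with N = 398 the expected counts are:
  black: 398 × 9/16 = 223.875
  chocolate: 398 × 3/16 = 74.625
  yellow: 398 × 4/16 = 99.5
χ² = Σ (O − E)² / E
  black: (220 − 223.875)² / 223.875 = 0.0671
  chocolate: (78 − 74.625)² / 74.625 = 0.1526
  yellow: (100 − 99.5)² / 99.5 = 0.0025
χ² = 0.0671 + 0.1526 + 0.0025 = 0.2222 ≈ 0.222
Degrees of freedom = 3 − 1 = 2; critical value at α = 0.05 is 5.991.
Since 0.222 < 5.991, we fail to reject the null hypothesis — the data are consistent with the 9:3:4 ratio.

0.222; consistent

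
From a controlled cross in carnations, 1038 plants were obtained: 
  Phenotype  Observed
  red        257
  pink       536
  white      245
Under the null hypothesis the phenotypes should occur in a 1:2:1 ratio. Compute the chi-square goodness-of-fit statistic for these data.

Under the 1:2:1 hypothesis (Σ ratio = 4, N = 1038):
  red: 1038 × 1/4 = 259.5
  pink: 1038 × 2/4 = 519
  white: 1038 × 1/4 = 259.5
χ² = Σ (O − E)² / E
  red: (257 − 259.5)² / 259.5 = 0.0241
  pink: (536 − 519)² / 519 = 0.5568
  white: (245 − 259.5)² / 259.5 = 0.8102
χ² = 0.0241 + 0.5568 + 0.8102 = 1.3911 ≈ 1.391

1.391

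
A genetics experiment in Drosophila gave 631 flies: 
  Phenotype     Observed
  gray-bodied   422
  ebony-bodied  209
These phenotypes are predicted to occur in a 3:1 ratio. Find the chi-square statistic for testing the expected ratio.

22.200

The 3:1 ratio has 4 parts, so with N = 631 the expected counts are:
  gray-bodied: 631 × 3/4 = 473.25
  ebony-bodied: 631 × 1/4 = 157.75
χ² = Σ (O − E)² / E
  gray-bodied: (422 − 473.25)² / 473.25 = 5.5501
  ebony-bodied: (209 − 157.75)² / 157.75 = 16.6502
χ² = 5.5501 + 16.6502 = 22.2003 ≈ 22.200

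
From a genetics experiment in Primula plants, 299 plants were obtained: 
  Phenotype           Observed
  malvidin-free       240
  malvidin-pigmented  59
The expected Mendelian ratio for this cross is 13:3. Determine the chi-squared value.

0.189

Under the 13:3 hypothesis (Σ ratio = 16, N = 299):
  malvidin-free: 299 × 13/16 = 242.9375
  malvidin-pigmented: 299 × 3/16 = 56.0625
χ² = Σ (O − E)² / E
  malvidin-free: (240 − 242.9375)² / 242.9375 = 0.0355
  malvidin-pigmented: (59 − 56.0625)² / 56.0625 = 0.1539
χ² = 0.0355 + 0.1539 = 0.1894 ≈ 0.189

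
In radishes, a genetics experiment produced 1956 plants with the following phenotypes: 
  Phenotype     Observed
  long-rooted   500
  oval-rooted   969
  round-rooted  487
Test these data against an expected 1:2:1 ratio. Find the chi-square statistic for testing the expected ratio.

Total ratio parts = 4. Expected numbers out of 1956:
  long-rooted: 1956 × 1/4 = 489
  oval-rooted: 1956 × 2/4 = 978
  round-rooted: 1956 × 1/4 = 489
χ² = Σ (O − E)² / E
  long-rooted: (500 − 489)² / 489 = 0.2474
  oval-rooted: (969 − 978)² / 978 = 0.0828
  round-rooted: (487 − 489)² / 489 = 0.0082
χ² = 0.2474 + 0.0828 + 0.0082 = 0.3384 ≈ 0.338

0.338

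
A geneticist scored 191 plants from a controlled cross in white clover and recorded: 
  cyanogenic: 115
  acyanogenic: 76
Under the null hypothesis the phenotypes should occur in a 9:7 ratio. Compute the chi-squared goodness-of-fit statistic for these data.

The 9:7 ratio has 16 parts, so with N = 191 the expected counts are:
  cyanogenic: 191 × 9/16 = 107.4375
  acyanogenic: 191 × 7/16 = 83.5625
χ² = Σ (O − E)² / E
  cyanogenic: (115 − 107.4375)² / 107.4375 = 0.5323
  acyanogenic: (76 − 83.5625)² / 83.5625 = 0.6844
χ² = 0.5323 + 0.6844 = 1.2167 ≈ 1.217

1.217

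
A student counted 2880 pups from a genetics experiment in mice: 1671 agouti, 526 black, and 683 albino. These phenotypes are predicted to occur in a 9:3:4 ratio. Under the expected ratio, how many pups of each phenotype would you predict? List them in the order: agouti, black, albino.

1620, 540, 720

Total ratio parts = 16. Expected numbers out of 2880:
  agouti: 2880 × 9/16 = 1620
  black: 2880 × 3/16 = 540
  albino: 2880 × 4/16 = 720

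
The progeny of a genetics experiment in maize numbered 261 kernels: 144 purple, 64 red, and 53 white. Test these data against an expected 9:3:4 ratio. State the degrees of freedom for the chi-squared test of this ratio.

2

A goodness-of-fit test with 3 phenotype classes has df = 3 − 1 = 2.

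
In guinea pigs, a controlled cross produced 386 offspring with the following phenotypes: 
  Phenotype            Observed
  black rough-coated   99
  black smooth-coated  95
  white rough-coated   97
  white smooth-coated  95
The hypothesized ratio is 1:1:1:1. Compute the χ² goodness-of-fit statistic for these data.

The 1:1:1:1 ratio has 4 parts, so with N = 386 the expected counts are:
  black rough-coated: 386 × 1/4 = 96.5
  black smooth-coated: 386 × 1/4 = 96.5
  white rough-coated: 386 × 1/4 = 96.5
  white smooth-coated: 386 × 1/4 = 96.5
χ² = Σ (O − E)² / E
  black rough-coated: (99 − 96.5)² / 96.5 = 0.0648
  black smooth-coated: (95 − 96.5)² / 96.5 = 0.0233
  white rough-coated: (97 − 96.5)² / 96.5 = 0.0026
  white smooth-coated: (95 − 96.5)² / 96.5 = 0.0233
χ² = 0.0648 + 0.0233 + 0.0026 + 0.0233 = 0.114

0.114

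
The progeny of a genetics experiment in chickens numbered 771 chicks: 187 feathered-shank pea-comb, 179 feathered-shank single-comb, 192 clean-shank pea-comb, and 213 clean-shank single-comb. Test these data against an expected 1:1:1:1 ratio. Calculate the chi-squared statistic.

3.283

Total ratio parts = 4. Expected numbers out of 771:
  feathered-shank pea-comb: 771 × 1/4 = 192.75
  feathered-shank single-comb: 771 × 1/4 = 192.75
  clean-shank pea-comb: 771 × 1/4 = 192.75
  clean-shank single-comb: 771 × 1/4 = 192.75
χ² = Σ (O − E)² / E
  feathered-shank pea-comb: (187 − 192.75)² / 192.75 = 0.1715
  feathered-shank single-comb: (179 − 192.75)² / 192.75 = 0.9809
  clean-shank pea-comb: (192 − 192.75)² / 192.75 = 0.0029
  clean-shank single-comb: (213 − 192.75)² / 192.75 = 2.1274
χ² = 0.1715 + 0.9809 + 0.0029 + 2.1274 = 3.2827 ≈ 3.283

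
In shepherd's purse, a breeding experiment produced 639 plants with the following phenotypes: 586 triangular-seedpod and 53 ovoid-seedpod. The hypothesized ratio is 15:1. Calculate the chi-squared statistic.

Total ratio parts = 16. Expected numbers out of 639:
  triangular-seedpod: 639 × 15/16 = 599.0625
  ovoid-seedpod: 639 × 1/16 = 39.9375
χ² = Σ (O − E)² / E
  triangular-seedpod: (586 − 599.0625)² / 599.0625 = 0.2848
  ovoid-seedpod: (53 − 39.9375)² / 39.9375 = 4.2724
χ² = 0.2848 + 4.2724 = 4.5572 ≈ 4.557

4.557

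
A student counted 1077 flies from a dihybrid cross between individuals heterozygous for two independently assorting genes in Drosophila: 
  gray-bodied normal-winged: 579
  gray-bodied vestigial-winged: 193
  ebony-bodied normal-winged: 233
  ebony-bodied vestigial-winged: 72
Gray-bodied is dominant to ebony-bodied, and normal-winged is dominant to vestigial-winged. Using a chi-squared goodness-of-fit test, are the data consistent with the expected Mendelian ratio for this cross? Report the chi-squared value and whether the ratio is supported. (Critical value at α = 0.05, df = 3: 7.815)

6.687; consistent

A dihybrid F₂ with independent assortment and complete dominance at both loci gives a 9:3:3:1 phenotypic ratio.
The 9:3:3:1 ratio has 16 parts, so with N = 1077 the expected counts are:
  gray-bodied normal-winged: 1077 × 9/16 = 605.8125
  gray-bodied vestigial-winged: 1077 × 3/16 = 201.9375
  ebony-bodied normal-winged: 1077 × 3/16 = 201.9375
  ebony-bodied vestigial-winged: 1077 × 1/16 = 67.3125
χ² = Σ (O − E)² / E
  gray-bodied normal-winged: (579 − 605.8125)² / 605.8125 = 1.1867
  gray-bodied vestigial-winged: (193 − 201.9375)² / 201.9375 = 0.3956
  ebony-bodied normal-winged: (233 − 201.9375)² / 201.9375 = 4.7781
  ebony-bodied vestigial-winged: (72 − 67.3125)² / 67.3125 = 0.3264
χ² = 1.1867 + 0.3956 + 4.7781 + 0.3264 = 6.6868 ≈ 6.687
Degrees of freedom = 4 − 1 = 3; critical value at α = 0.05 is 7.815.
Since 6.687 < 7.815, we fail to reject the null hypothesis — the data are consistent with the 9:3:3:1 ratio.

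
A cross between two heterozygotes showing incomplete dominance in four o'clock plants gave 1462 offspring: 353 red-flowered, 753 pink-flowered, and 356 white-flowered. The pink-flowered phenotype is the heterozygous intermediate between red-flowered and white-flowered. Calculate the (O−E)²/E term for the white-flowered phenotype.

0.247

With incomplete dominance, a heterozygote × heterozygote cross gives a 1:2:1 phenotypic ratio.
Expected counts for N = 1462 under a 1:2:1 ratio (total parts = 4):
  red-flowered: 1462 × 1/4 = 365.5
  pink-flowered: 1462 × 2/4 = 731
  white-flowered: 1462 × 1/4 = 365.5
Contribution of white-flowered: (356 − 365.5)² / 365.5 = 0.2469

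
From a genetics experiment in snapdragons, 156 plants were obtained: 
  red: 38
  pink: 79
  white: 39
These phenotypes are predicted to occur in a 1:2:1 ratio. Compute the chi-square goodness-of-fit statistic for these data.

0.038

Under the 1:2:1 hypothesis (Σ ratio = 4, N = 156):
  red: 156 × 1/4 = 39
  pink: 156 × 2/4 = 78
  white: 156 × 1/4 = 39
χ² = Σ (O − E)² / E
  red: (38 − 39)² / 39 = 0.0256
  pink: (79 − 78)² / 78 = 0.0128
  white: (39 − 39)² / 39 = 0.0000
χ² = 0.0256 + 0.0128 + 0.0000 = 0.0384 ≈ 0.038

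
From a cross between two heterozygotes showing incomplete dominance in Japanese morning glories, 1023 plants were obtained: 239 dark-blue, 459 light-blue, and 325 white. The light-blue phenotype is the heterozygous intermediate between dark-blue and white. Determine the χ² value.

25.237

With incomplete dominance, a heterozygote × heterozygote cross gives a 1:2:1 phenotypic ratio.
Expected counts for N = 1023 under a 1:2:1 ratio (total parts = 4):
  dark-blue: 1023 × 1/4 = 255.75
  light-blue: 1023 × 2/4 = 511.5
  white: 1023 × 1/4 = 255.75
χ² = Σ (O − E)² / E
  dark-blue: (239 − 255.75)² / 255.75 = 1.0970
  light-blue: (459 − 511.5)² / 511.5 = 5.3886
  white: (325 − 255.75)² / 255.75 = 18.7510
χ² = 1.0970 + 5.3886 + 18.7510 = 25.2366 ≈ 25.237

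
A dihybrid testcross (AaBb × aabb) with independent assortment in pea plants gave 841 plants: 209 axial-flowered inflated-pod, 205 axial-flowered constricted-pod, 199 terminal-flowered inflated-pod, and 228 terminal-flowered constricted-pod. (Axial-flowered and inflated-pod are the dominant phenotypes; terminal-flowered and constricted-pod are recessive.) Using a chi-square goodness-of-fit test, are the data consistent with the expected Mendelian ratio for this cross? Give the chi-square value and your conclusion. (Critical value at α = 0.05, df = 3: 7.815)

2.239; consistent

A dihybrid testcross with independent assortment gives a 1:1:1:1 ratio.
The 1:1:1:1 ratio has 4 parts, so with N = 841 the expected counts are:
  axial-flowered inflated-pod: 841 × 1/4 = 210.25
  axial-flowered constricted-pod: 841 × 1/4 = 210.25
  terminal-flowered inflated-pod: 841 × 1/4 = 210.25
  terminal-flowered constricted-pod: 841 × 1/4 = 210.25
χ² = Σ (O − E)² / E
  axial-flowered inflated-pod: (209 − 210.25)² / 210.25 = 0.0074
  axial-flowered constricted-pod: (205 − 210.25)² / 210.25 = 0.1311
  terminal-flowered inflated-pod: (199 − 210.25)² / 210.25 = 0.6020
  terminal-flowered constricted-pod: (228 − 210.25)² / 210.25 = 1.4985
χ² = 0.0074 + 0.1311 + 0.6020 + 1.4985 = 2.239
Degrees of freedom = 4 − 1 = 3; critical value at α = 0.05 is 7.815.
Since 2.239 < 7.815, we fail to reject the null hypothesis — the data are consistent with the 1:1:1:1 ratio.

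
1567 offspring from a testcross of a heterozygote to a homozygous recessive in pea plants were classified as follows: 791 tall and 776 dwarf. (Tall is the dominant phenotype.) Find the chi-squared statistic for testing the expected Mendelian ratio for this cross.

0.144

A testcross of a heterozygote (Aa × aa) gives a 1:1 phenotypic ratio.
The 1:1 ratio has 2 parts, so with N = 1567 the expected counts are:
  tall: 1567 × 1/2 = 783.5
  dwarf: 1567 × 1/2 = 783.5
χ² = Σ (O − E)² / E
  tall: (791 − 783.5)² / 783.5 = 0.0718
  dwarf: (776 − 783.5)² / 783.5 = 0.0718
χ² = 0.0718 + 0.0718 = 0.1436 ≈ 0.144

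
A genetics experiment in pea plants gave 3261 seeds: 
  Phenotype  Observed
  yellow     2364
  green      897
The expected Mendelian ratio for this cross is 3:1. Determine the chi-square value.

10.930

Expected counts for N = 3261 under a 3:1 ratio (total parts = 4):
  yellow: 3261 × 3/4 = 2445.75
  green: 3261 × 1/4 = 815.25
χ² = Σ (O − E)² / E
  yellow: (2364 − 2445.75)² / 2445.75 = 2.7325
  green: (897 − 815.25)² / 815.25 = 8.1976
χ² = 2.7325 + 8.1976 = 10.9301 ≈ 10.930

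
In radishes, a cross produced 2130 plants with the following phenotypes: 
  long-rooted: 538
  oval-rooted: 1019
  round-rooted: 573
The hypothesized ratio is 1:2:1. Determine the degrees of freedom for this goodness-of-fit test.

2

A goodness-of-fit test with 3 phenotype classes has df = 3 − 1 = 2.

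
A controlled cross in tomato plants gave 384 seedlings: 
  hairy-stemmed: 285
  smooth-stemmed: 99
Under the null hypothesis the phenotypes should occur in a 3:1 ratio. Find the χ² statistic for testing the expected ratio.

0.125

Total ratio parts = 4. Expected numbers out of 384:
  hairy-stemmed: 384 × 3/4 = 288
  smooth-stemmed: 384 × 1/4 = 96
χ² = Σ (O − E)² / E
  hairy-stemmed: (285 − 288)² / 288 = 0.0312
  smooth-stemmed: (99 − 96)² / 96 = 0.0938
χ² = 0.0312 + 0.0938 = 0.125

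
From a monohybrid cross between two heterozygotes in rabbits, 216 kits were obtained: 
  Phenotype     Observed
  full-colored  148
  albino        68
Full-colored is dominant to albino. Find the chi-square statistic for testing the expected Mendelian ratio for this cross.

4.840

For a monohybrid cross between heterozygotes with complete dominance, the expected phenotypic ratio is 3:1.
Expected counts for N = 216 under a 3:1 ratio (total parts = 4):
  full-colored: 216 × 3/4 = 162
  albino: 216 × 1/4 = 54
χ² = Σ (O − E)² / E
  full-colored: (148 − 162)² / 162 = 1.2099
  albino: (68 − 54)² / 54 = 3.6296
χ² = 1.2099 + 3.6296 = 4.8395 ≈ 4.840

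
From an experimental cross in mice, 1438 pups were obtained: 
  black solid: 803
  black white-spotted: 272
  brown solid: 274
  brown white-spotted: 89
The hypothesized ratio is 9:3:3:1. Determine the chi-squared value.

Under the 9:3:3:1 hypothesis (Σ ratio = 16, N = 1438):
  black solid: 1438 × 9/16 = 808.875
  black white-spotted: 1438 × 3/16 = 269.625
  brown solid: 1438 × 3/16 = 269.625
  brown white-spotted: 1438 × 1/16 = 89.875
χ² = Σ (O − E)² / E
  black solid: (803 − 808.875)² / 808.875 = 0.0427
  black white-spotted: (272 − 269.625)² / 269.625 = 0.0209
  brown solid: (274 − 269.625)² / 269.625 = 0.0710
  brown white-spotted: (89 − 89.875)² / 89.875 = 0.0085
χ² = 0.0427 + 0.0209 + 0.0710 + 0.0085 = 0.1431 ≈ 0.143

0.143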